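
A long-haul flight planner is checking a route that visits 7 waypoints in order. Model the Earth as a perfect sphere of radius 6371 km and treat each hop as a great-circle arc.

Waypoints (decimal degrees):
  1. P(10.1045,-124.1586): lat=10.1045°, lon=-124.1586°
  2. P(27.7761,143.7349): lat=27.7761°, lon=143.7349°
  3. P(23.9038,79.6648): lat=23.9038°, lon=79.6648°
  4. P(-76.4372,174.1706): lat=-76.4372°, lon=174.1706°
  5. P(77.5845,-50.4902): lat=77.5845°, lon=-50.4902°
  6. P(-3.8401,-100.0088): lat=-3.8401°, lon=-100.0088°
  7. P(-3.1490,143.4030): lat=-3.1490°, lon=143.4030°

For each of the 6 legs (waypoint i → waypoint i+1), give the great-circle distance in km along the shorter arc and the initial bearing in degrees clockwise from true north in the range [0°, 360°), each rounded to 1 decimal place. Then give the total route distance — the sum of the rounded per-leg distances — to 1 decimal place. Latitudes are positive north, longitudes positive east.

Leg 1: dist=9690.5 km, bearing=297.7°
Leg 2: dist=6354.1 km, bearing=281.8°
Leg 3: dist=12704.2 km, bearing=165.1°
Leg 4: dist=18919.2 km, bearing=62.0°
Leg 5: dist=9536.6 km, bearing=229.6°
Leg 6: dist=12925.9 km, bearing=264.6°
Total: 70130.5 km

Leg 1: φ1=0.1763568, φ2=0.4847844, Δφ=0.3084276, Δλ=4.6756236 rad; a=sin²(Δφ/2)+cosφ1·cosφ2·sin²(Δλ/2)=0.4751286562; c=2·atan2(√a, √(1-a))=1.521033103; dist=6371·c=9690.502 ≈ 9690.5 km; running total=9690.5 km
Leg 1 bearing: y=sinΔλ·cosφ2=-0.88417754, x=cosφ1·sinφ2-sinφ1·cosφ2·cosΔλ=0.46449515; θ=atan2(y, x)=-62.2852° <0 so +360° → 297.7148° ≈ 297.7°
Leg 2: φ1=0.4847844, φ2=0.4172000, Δφ=-0.0675844, Δλ=-1.1182342 rad; a=sin²(Δφ/2)+cosφ1·cosφ2·sin²(Δλ/2)=0.2287331235; c=2·atan2(√a, √(1-a))=0.997345894; dist=6371·c=6354.091 ≈ 6354.1 km; running total=16044.6 km
Leg 2 bearing: y=sinΔλ·cosφ2=-0.82219158, x=cosφ1·sinφ2-sinφ1·cosφ2·cosΔλ=0.17221538; θ=atan2(y, x)=-78.1699° <0 so +360° → 281.8301° ≈ 281.8°
Leg 3: φ1=0.4172000, φ2=-1.3340808, Δφ=-1.7512808, Δλ=1.6494374 rad; a=sin²(Δφ/2)+cosφ1·cosφ2·sin²(Δλ/2)=0.7053727562; c=2·atan2(√a, √(1-a))=1.994067910; dist=6371·c=12704.207 ≈ 12704.2 km; running total=28748.8 km
Leg 3 bearing: y=sinΔλ·cosφ2=0.23378622, x=cosφ1·sinφ2-sinφ1·cosφ2·cosΔλ=-0.88126734; θ=atan2(y, x)=165.1426° ≈ 165.1°
Leg 4: φ1=-1.3340808, φ2=1.3541050, Δφ=2.6881858, Δλ=-3.9210707 rad; a=sin²(Δφ/2)+cosφ1·cosφ2·sin²(Δλ/2)=0.9926211793; c=2·atan2(√a, √(1-a))=2.969580544; dist=6371·c=18919.198 ≈ 18919.2 km; running total=47668.0 km
Leg 4 bearing: y=sinΔλ·cosφ2=0.15112494, x=cosφ1·sinφ2-sinφ1·cosφ2·cosΔλ=0.08036633; θ=atan2(y, x)=61.9965° ≈ 62.0°
Leg 5: φ1=1.3541050, φ2=-0.0670224, Δφ=-1.4211274, Δλ=-0.8642626 rad; a=sin²(Δφ/2)+cosφ1·cosφ2·sin²(Δλ/2)=0.4630707236; c=2·atan2(√a, √(1-a))=1.496870458; dist=6371·c=9536.562 ≈ 9536.6 km; running total=57204.6 km
Leg 5 bearing: y=sinΔλ·cosφ2=-0.75890905, x=cosφ1·sinφ2-sinφ1·cosφ2·cosΔλ=-0.64699456; θ=atan2(y, x)=-130.4487° <0 so +360° → 229.5513° ≈ 229.6°
Leg 6: φ1=-0.0670224, φ2=-0.0549604, Δφ=0.0120620, Δλ=4.2483373 rad; a=sin²(Δφ/2)+cosφ1·cosφ2·sin²(Δλ/2)=0.7211083935; c=2·atan2(√a, √(1-a))=2.028865086; dist=6371·c=12925.899 ≈ 12925.9 km; running total=70130.5 km
Leg 6 bearing: y=sinΔλ·cosφ2=-0.89289617, x=cosφ1·sinφ2-sinφ1·cosφ2·cosΔλ=-0.08473925; θ=atan2(y, x)=-95.4214° <0 so +360° → 264.5786° ≈ 264.6°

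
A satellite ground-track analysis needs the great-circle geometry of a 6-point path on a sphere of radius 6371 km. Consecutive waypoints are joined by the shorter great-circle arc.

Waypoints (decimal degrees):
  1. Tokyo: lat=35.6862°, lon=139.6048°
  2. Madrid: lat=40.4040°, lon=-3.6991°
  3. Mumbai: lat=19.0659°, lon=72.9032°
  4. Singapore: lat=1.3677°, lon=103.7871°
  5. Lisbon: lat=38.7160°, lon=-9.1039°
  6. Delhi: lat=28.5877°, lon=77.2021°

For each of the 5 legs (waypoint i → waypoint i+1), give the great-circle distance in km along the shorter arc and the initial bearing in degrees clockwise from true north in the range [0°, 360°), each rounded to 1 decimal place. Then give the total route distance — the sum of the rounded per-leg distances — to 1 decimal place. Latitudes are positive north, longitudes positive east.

Leg 1: dist=10759.9 km, bearing=332.7°
Leg 2: dist=7534.5 km, bearing=83.4°
Leg 3: dist=3896.9 km, bearing=116.7°
Leg 4: dist=11872.0 km, bearing=311.3°
Leg 5: dist=7774.1 km, bearing=68.9°
Total: 41837.4 km

Leg 1: φ1=0.6228417, φ2=0.7051828, Δφ=0.0823411, Δλ=-2.5011249 rad; a=sin²(Δφ/2)+cosφ1·cosφ2·sin²(Δλ/2)=0.5589084386; c=2·atan2(√a, √(1-a))=1.688887486; dist=6371·c=10759.902 ≈ 10759.9 km; running total=10759.9 km
Leg 1 bearing: y=sinΔλ·cosφ2=-0.45504584, x=cosφ1·sinφ2-sinφ1·cosφ2·cosΔλ=0.88263949; θ=atan2(y, x)=-27.2734° <0 so +360° → 332.7266° ≈ 332.7°
Leg 2: φ1=0.7051828, φ2=0.3327627, Δφ=-0.3724201, Δλ=1.3369623 rad; a=sin²(Δφ/2)+cosφ1·cosφ2·sin²(Δλ/2)=0.3107525965; c=2·atan2(√a, √(1-a))=1.182626747; dist=6371·c=7534.515 ≈ 7534.5 km; running total=18294.4 km
Leg 2 bearing: y=sinΔλ·cosφ2=0.91942158, x=cosφ1·sinφ2-sinφ1·cosφ2·cosΔλ=0.10679718; θ=atan2(y, x)=83.3744° ≈ 83.4°
Leg 3: φ1=0.3327627, φ2=0.0238709, Δφ=-0.3088919, Δλ=0.5390257 rad; a=sin²(Δφ/2)+cosφ1·cosφ2·sin²(Δλ/2)=0.0906517313; c=2·atan2(√a, √(1-a))=0.611658940; dist=6371·c=3896.879 ≈ 3896.9 km; running total=22191.3 km
Leg 3 bearing: y=sinΔλ·cosφ2=0.51315388, x=cosφ1·sinφ2-sinφ1·cosφ2·cosΔλ=-0.25769958; θ=atan2(y, x)=116.6652° ≈ 116.7°
Leg 4: φ1=0.0238709, φ2=0.6757217, Δφ=0.6518508, Δλ=-1.9703196 rad; a=sin²(Δφ/2)+cosφ1·cosφ2·sin²(Δλ/2)=0.6442439839; c=2·atan2(√a, √(1-a))=1.863443615; dist=6371·c=11871.999 ≈ 11872.0 km; running total=34063.3 km
Leg 4 bearing: y=sinΔλ·cosφ2=-0.71880792, x=cosφ1·sinφ2-sinφ1·cosφ2·cosΔλ=0.63252658; θ=atan2(y, x)=-48.6533° <0 so +360° → 311.3467° ≈ 311.3°
Leg 5: φ1=0.6757217, φ2=0.4989495, Δφ=-0.1767722, Δλ=1.5063239 rad; a=sin²(Δφ/2)+cosφ1·cosφ2·sin²(Δλ/2)=0.3282867480; c=2·atan2(√a, √(1-a))=1.220233450; dist=6371·c=7774.107 ≈ 7774.1 km; running total=41837.4 km
Leg 5 bearing: y=sinΔλ·cosφ2=0.87626138, x=cosφ1·sinφ2-sinφ1·cosφ2·cosΔλ=0.33797075; θ=atan2(y, x)=68.9086° ≈ 68.9°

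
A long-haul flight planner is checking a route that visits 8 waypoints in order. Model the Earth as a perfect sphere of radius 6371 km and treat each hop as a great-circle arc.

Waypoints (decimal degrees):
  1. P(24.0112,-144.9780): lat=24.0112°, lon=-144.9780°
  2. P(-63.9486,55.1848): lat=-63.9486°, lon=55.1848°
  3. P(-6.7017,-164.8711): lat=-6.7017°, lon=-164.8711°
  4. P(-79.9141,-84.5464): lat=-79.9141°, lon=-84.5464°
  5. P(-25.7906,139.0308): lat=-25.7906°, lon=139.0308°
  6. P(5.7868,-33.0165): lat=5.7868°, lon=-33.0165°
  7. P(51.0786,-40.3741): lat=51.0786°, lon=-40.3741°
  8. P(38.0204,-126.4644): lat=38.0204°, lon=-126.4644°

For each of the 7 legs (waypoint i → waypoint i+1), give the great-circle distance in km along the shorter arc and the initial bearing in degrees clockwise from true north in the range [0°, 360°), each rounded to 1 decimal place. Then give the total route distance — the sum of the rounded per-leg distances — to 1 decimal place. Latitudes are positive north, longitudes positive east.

Leg 1: φ1=0.4190745, φ2=-1.1161136, Δφ=-1.5351881, Δλ=3.4934999 rad; a=sin²(Δφ/2)+cosφ1·cosφ2·sin²(Δλ/2)=0.8710805857; c=2·atan2(√a, √(1-a))=2.407085517; dist=6371·c=15335.542 ≈ 15335.5 km; running total=15335.5 km
Leg 1 bearing: y=sinΔλ·cosφ2=-0.15137949, x=cosφ1·sinφ2-sinφ1·cosφ2·cosΔλ=-0.65290202; θ=atan2(y, x)=-166.9463° <0 so +360° → 193.0537° ≈ 193.1°
Leg 2: φ1=-1.1161136, φ2=-0.1169667, Δφ=0.9991469, Δλ=-3.8407000 rad; a=sin²(Δφ/2)+cosφ1·cosφ2·sin²(Δλ/2)=0.6145066717; c=2·atan2(√a, √(1-a))=1.801860294; dist=6371·c=11479.652 ≈ 11479.7 km; running total=26815.2 km
Leg 2 bearing: y=sinΔλ·cosφ2=0.63913753, x=cosφ1·sinφ2-sinφ1·cosφ2·cosΔλ=-0.73420440; θ=atan2(y, x)=138.9599° ≈ 139.0°
Leg 3: φ1=-0.1169667, φ2=-1.3947642, Δφ=-1.2777974, Δλ=1.4019305 rad; a=sin²(Δφ/2)+cosφ1·cosφ2·sin²(Δλ/2)=0.4279360795; c=2·atan2(√a, √(1-a))=1.426164772; dist=6371·c=9086.096 ≈ 9086.1 km; running total=35901.3 km
Leg 3 bearing: y=sinΔλ·cosφ2=0.17263348, x=cosφ1·sinφ2-sinφ1·cosφ2·cosΔλ=-0.97438434; θ=atan2(y, x)=169.9531° ≈ 170.0°
Leg 4: φ1=-1.3947642, φ2=-0.4501309, Δφ=0.9446333, Δλ=3.9021583 rad; a=sin²(Δφ/2)+cosφ1·cosφ2·sin²(Δλ/2)=0.3429355881; c=2·atan2(√a, √(1-a))=1.251257438; dist=6371·c=7971.761 ≈ 7971.8 km; running total=43873.1 km
Leg 4 bearing: y=sinΔλ·cosφ2=-0.62066714, x=cosφ1·sinφ2-sinφ1·cosφ2·cosΔλ=-0.71839779; θ=atan2(y, x)=-139.1743° <0 so +360° → 220.8257° ≈ 220.8°
Leg 5: φ1=-0.4501309, φ2=0.1009987, Δφ=0.5511296, Δλ=-3.0027919 rad; a=sin²(Δφ/2)+cosφ1·cosφ2·sin²(Δλ/2)=0.9655273366; c=2·atan2(√a, √(1-a))=2.768089062; dist=6371·c=17635.495 ≈ 17635.5 km; running total=61508.6 km
Leg 5 bearing: y=sinΔλ·cosφ2=-0.13765048, x=cosφ1·sinφ2-sinφ1·cosφ2·cosΔλ=-0.33791943; θ=atan2(y, x)=-157.8366° <0 so +360° → 202.1634° ≈ 202.2°
Leg 6: φ1=0.1009987, φ2=0.8914897, Δφ=0.7904910, Δλ=-0.1284143 rad; a=sin²(Δφ/2)+cosφ1·cosφ2·sin²(Δλ/2)=0.1508250647; c=2·atan2(√a, √(1-a))=0.797706865; dist=6371·c=5082.190 ≈ 5082.2 km; running total=66590.8 km
Leg 6 bearing: y=sinΔλ·cosφ2=-0.08045524, x=cosφ1·sinφ2-sinφ1·cosφ2·cosΔλ=0.71122037; θ=atan2(y, x)=-6.4540° <0 so +360° → 353.5460° ≈ 353.5°
Leg 7: φ1=0.8914897, φ2=0.6635812, Δφ=-0.2279086, Δλ=-1.5025592 rad; a=sin²(Δφ/2)+cosφ1·cosφ2·sin²(Δλ/2)=0.2435226258; c=2·atan2(√a, √(1-a))=1.032172967; dist=6371·c=6575.974 ≈ 6576.0 km; running total=73166.8 km
Leg 7 bearing: y=sinΔλ·cosφ2=-0.78595811, x=cosφ1·sinφ2-sinφ1·cosφ2·cosΔλ=0.34517716; θ=atan2(y, x)=-66.2899° <0 so +360° → 293.7101° ≈ 293.7°

Leg 1: dist=15335.5 km, bearing=193.1°
Leg 2: dist=11479.7 km, bearing=139.0°
Leg 3: dist=9086.1 km, bearing=170.0°
Leg 4: dist=7971.8 km, bearing=220.8°
Leg 5: dist=17635.5 km, bearing=202.2°
Leg 6: dist=5082.2 km, bearing=353.5°
Leg 7: dist=6576.0 km, bearing=293.7°
Total: 73166.8 km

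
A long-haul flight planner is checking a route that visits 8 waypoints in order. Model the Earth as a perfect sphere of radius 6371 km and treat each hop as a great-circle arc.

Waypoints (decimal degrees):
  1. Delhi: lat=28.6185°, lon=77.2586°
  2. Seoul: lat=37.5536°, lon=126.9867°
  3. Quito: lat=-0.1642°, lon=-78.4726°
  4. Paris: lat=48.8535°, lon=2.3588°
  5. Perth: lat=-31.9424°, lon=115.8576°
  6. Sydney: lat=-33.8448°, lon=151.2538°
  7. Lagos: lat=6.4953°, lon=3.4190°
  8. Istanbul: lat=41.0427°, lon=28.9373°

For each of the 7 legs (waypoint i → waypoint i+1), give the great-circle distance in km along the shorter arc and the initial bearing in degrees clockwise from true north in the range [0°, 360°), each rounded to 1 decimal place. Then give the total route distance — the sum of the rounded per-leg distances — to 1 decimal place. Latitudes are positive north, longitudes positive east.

Leg 1: dist=4683.0 km, bearing=64.4°
Leg 2: dist=15106.0 km, bearing=38.1°
Leg 3: dist=9352.2 km, bearing=40.8°
Leg 4: dist=14276.5 km, bearing=96.8°
Leg 5: dist=3295.4 km, bearing=103.4°
Leg 6: dist=15523.1 km, bearing=234.7°
Leg 7: dist=4599.2 km, bearing=29.5°
Total: 66835.4 km

Leg 1: φ1=0.4994871, φ2=0.6554340, Δφ=0.1559469, Δλ=0.8679191 rad; a=sin²(Δφ/2)+cosφ1·cosφ2·sin²(Δλ/2)=0.1291021420; c=2·atan2(√a, √(1-a))=0.735052247; dist=6371·c=4683.018 ≈ 4683.0 km; running total=4683.0 km
Leg 1 bearing: y=sinΔλ·cosφ2=0.60488227, x=cosφ1·sinφ2-sinφ1·cosφ2·cosΔλ=0.28957996; θ=atan2(y, x)=64.4178° ≈ 64.4°
Leg 2: φ1=0.6554340, φ2=-0.0028658, Δφ=-0.6582998, Δλ=-3.5859413 rad; a=sin²(Δφ/2)+cosφ1·cosφ2·sin²(Δλ/2)=0.8587703873; c=2·atan2(√a, √(1-a))=2.371061444; dist=6371·c=15106.032 ≈ 15106.0 km; running total=19789.0 km
Leg 2 bearing: y=sinΔλ·cosφ2=0.42986807, x=cosφ1·sinφ2-sinφ1·cosφ2·cosΔλ=0.54804076; θ=atan2(y, x)=38.1097° ≈ 38.1°
Leg 3: φ1=-0.0028658, φ2=0.8526544, Δφ=0.8555203, Δλ=1.4107741 rad; a=sin²(Δφ/2)+cosφ1·cosφ2·sin²(Δλ/2)=0.4486573894; c=2·atan2(√a, √(1-a))=1.467929787; dist=6371·c=9352.181 ≈ 9352.2 km; running total=29141.2 km
Leg 3 bearing: y=sinΔλ·cosφ2=0.64957999, x=cosφ1·sinφ2-sinφ1·cosφ2·cosΔλ=0.75332700; θ=atan2(y, x)=40.7706° ≈ 40.8°
Leg 4: φ1=0.8526544, φ2=-0.5575001, Δφ=-1.4101545, Δλ=1.9809278 rad; a=sin²(Δφ/2)+cosφ1·cosφ2·sin²(Δλ/2)=0.8105176693; c=2·atan2(√a, √(1-a))=2.240859291; dist=6371·c=14276.515 ≈ 14276.5 km; running total=43417.7 km
Leg 4 bearing: y=sinΔλ·cosφ2=0.77820629, x=cosφ1·sinφ2-sinφ1·cosφ2·cosΔλ=-0.09332779; θ=atan2(y, x)=96.8386° ≈ 96.8°
Leg 5: φ1=-0.5575001, φ2=-0.5907032, Δφ=-0.0332031, Δλ=0.6177802 rad; a=sin²(Δφ/2)+cosφ1·cosφ2·sin²(Δλ/2)=0.0654098867; c=2·atan2(√a, √(1-a))=0.517254227; dist=6371·c=3295.427 ≈ 3295.4 km; running total=46713.1 km
Leg 5 bearing: y=sinΔλ·cosφ2=0.48107664, x=cosφ1·sinφ2-sinφ1·cosφ2·cosΔλ=-0.11441592; θ=atan2(y, x)=103.3783° ≈ 103.4°
Leg 6: φ1=-0.5907032, φ2=0.1133644, Δφ=0.7040676, Δλ=-2.5802040 rad; a=sin²(Δφ/2)+cosφ1·cosφ2·sin²(Δλ/2)=0.8807817182; c=2·atan2(√a, √(1-a))=2.436518409; dist=6371·c=15523.059 ≈ 15523.1 km; running total=62236.2 km
Leg 6 bearing: y=sinΔλ·cosφ2=-0.52894506, x=cosφ1·sinφ2-sinφ1·cosφ2·cosΔλ=-0.37448398; θ=atan2(y, x)=-125.2978° <0 so +360° → 234.7022° ≈ 234.7°
Leg 7: φ1=0.1133644, φ2=0.7163302, Δφ=0.6029659, Δλ=0.4453784 rad; a=sin²(Δφ/2)+cosφ1·cosφ2·sin²(Δλ/2)=0.1247231559; c=2·atan2(√a, √(1-a))=0.721896752; dist=6371·c=4599.204 ≈ 4599.2 km; running total=66835.4 km
Leg 7 bearing: y=sinΔλ·cosφ2=0.32491768, x=cosφ1·sinφ2-sinφ1·cosφ2·cosΔλ=0.57541086; θ=atan2(y, x)=29.4521° ≈ 29.5°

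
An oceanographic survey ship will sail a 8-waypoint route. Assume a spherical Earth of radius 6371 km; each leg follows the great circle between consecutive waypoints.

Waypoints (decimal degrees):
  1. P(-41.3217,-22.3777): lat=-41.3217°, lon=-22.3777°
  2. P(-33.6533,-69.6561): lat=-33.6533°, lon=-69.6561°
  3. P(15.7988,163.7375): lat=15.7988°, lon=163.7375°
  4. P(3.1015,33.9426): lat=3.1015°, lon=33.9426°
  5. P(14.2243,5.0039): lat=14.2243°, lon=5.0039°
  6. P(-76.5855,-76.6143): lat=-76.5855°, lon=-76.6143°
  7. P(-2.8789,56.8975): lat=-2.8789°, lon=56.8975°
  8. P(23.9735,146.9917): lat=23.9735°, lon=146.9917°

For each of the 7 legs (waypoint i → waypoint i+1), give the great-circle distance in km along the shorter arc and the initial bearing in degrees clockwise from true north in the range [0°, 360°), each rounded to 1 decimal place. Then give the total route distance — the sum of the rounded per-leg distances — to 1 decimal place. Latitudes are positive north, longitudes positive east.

Leg 1: dist=4204.4 km, bearing=265.9°
Leg 2: dist=14337.4 km, bearing=263.3°
Leg 3: dist=14109.1 km, bearing=286.4°
Leg 4: dist=3407.4 km, bearing=293.0°
Leg 5: dist=11331.0 km, bearing=193.6°
Leg 6: dist=10714.1 km, bearing=133.2°
Leg 7: dist=10147.1 km, bearing=66.1°
Total: 68250.5 km

Leg 1: φ1=-0.7211997, φ2=-0.5873609, Δφ=0.1338388, Δλ=-0.8251637 rad; a=sin²(Δφ/2)+cosφ1·cosφ2·sin²(Δλ/2)=0.1049839760; c=2·atan2(√a, √(1-a))=0.659935056; dist=6371·c=4204.446 ≈ 4204.4 km; running total=4204.4 km
Leg 1 bearing: y=sinΔλ·cosφ2=-0.61153452, x=cosφ1·sinφ2-sinφ1·cosφ2·cosΔλ=-0.04330002; θ=atan2(y, x)=-94.0501° <0 so +360° → 265.9499° ≈ 265.9°
Leg 2: φ1=-0.5873609, φ2=0.2757411, Δφ=0.8631020, Δλ=4.0734868 rad; a=sin²(Δφ/2)+cosφ1·cosφ2·sin²(Δλ/2)=0.8142509684; c=2·atan2(√a, √(1-a))=2.250422030; dist=6371·c=14337.439 ≈ 14337.4 km; running total=18541.8 km
Leg 2 bearing: y=sinΔλ·cosφ2=-0.77242591, x=cosφ1·sinφ2-sinφ1·cosφ2·cosΔλ=-0.09134292; θ=atan2(y, x)=-96.7442° <0 so +360° → 263.2558° ≈ 263.3°
Leg 3: φ1=0.2757411, φ2=0.0541314, Δφ=-0.2216097, Δλ=-2.2653484 rad; a=sin²(Δφ/2)+cosφ1·cosφ2·sin²(Δλ/2)=0.8001151064; c=2·atan2(√a, √(1-a))=2.214585233; dist=6371·c=14109.123 ≈ 14109.1 km; running total=32650.9 km
Leg 3 bearing: y=sinΔλ·cosφ2=-0.76721507, x=cosφ1·sinφ2-sinφ1·cosφ2·cosΔλ=0.22606353; θ=atan2(y, x)=-73.5821° <0 so +360° → 286.4179° ≈ 286.4°
Leg 4: φ1=0.0541314, φ2=0.2482609, Δφ=0.1941295, Δλ=-0.5050756 rad; a=sin²(Δφ/2)+cosφ1·cosφ2·sin²(Δλ/2)=0.0698203619; c=2·atan2(√a, √(1-a))=0.534822179; dist=6371·c=3407.352 ≈ 3407.4 km; running total=36058.3 km
Leg 4 bearing: y=sinΔλ·cosφ2=-0.46903863, x=cosφ1·sinφ2-sinφ1·cosφ2·cosΔλ=0.19946098; θ=atan2(y, x)=-66.9621° <0 so +360° → 293.0379° ≈ 293.0°
Leg 5: φ1=0.2482609, φ2=-1.3366691, Δφ=-1.5849300, Δλ=-1.4245063 rad; a=sin²(Δφ/2)+cosφ1·cosφ2·sin²(Δλ/2)=0.6031169699; c=2·atan2(√a, √(1-a))=1.778520916; dist=6371·c=11330.957 ≈ 11331.0 km; running total=47389.3 km
Leg 5 bearing: y=sinΔλ·cosφ2=-0.22951608, x=cosφ1·sinφ2-sinφ1·cosφ2·cosΔλ=-0.95120446; θ=atan2(y, x)=-166.4344° <0 so +360° → 193.5656° ≈ 193.6°
Leg 6: φ1=-1.3366691, φ2=-0.0502463, Δφ=1.2864229, Δλ=2.3302205 rad; a=sin²(Δφ/2)+cosφ1·cosφ2·sin²(Δλ/2)=0.5553361943; c=2·atan2(√a, √(1-a))=1.681695896; dist=6371·c=10714.085 ≈ 10714.1 km; running total=58103.4 km
Leg 6 bearing: y=sinΔλ·cosφ2=0.72431729, x=cosφ1·sinφ2-sinφ1·cosφ2·cosΔλ=-0.68052633; θ=atan2(y, x)=133.2146° ≈ 133.2°
Leg 7: φ1=-0.0502463, φ2=0.4184165, Δφ=0.4686628, Δλ=1.5724404 rad; a=sin²(Δφ/2)+cosφ1·cosφ2·sin²(Δλ/2)=0.5109537777; c=2·atan2(√a, √(1-a))=1.592705635; dist=6371·c=10147.128 ≈ 10147.1 km; running total=68250.5 km
Leg 7 bearing: y=sinΔλ·cosφ2=0.91373225, x=cosφ1·sinφ2-sinφ1·cosφ2·cosΔλ=0.40572582; θ=atan2(y, x)=66.0573° ≈ 66.1°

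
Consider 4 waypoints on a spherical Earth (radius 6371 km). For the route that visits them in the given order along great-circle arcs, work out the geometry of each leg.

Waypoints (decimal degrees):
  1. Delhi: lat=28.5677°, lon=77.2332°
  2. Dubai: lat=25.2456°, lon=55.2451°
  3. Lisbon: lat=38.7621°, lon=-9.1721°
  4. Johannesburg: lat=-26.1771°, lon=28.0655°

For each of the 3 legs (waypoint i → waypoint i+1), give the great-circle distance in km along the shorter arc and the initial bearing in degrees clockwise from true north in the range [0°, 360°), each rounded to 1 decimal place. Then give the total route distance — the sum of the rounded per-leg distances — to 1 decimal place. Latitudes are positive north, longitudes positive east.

Leg 1: dist=2208.1 km, bearing=265.5°
Leg 2: dist=6131.3 km, bearing=301.0°
Leg 3: dist=8193.4 km, bearing=145.5°
Total: 16532.8 km

Leg 1: φ1=0.4986004, φ2=0.4406188, Δφ=-0.0579816, Δλ=-0.3837647 rad; a=sin²(Δφ/2)+cosφ1·cosφ2·sin²(Δλ/2)=0.0297307781; c=2·atan2(√a, √(1-a))=0.346584368; dist=6371·c=2208.089 ≈ 2208.1 km; running total=2208.1 km
Leg 1 bearing: y=sinΔλ·cosφ2=-0.33865295, x=cosφ1·sinφ2-sinφ1·cosφ2·cosΔλ=-0.02648807; θ=atan2(y, x)=-94.4723° <0 so +360° → 265.5277° ≈ 265.5°
Leg 2: φ1=0.4406188, φ2=0.6765263, Δφ=0.2359074, Δλ=-1.1242922 rad; a=sin²(Δφ/2)+cosφ1·cosφ2·sin²(Δλ/2)=0.2142124378; c=2·atan2(√a, √(1-a))=0.962372156; dist=6371·c=6131.273 ≈ 6131.3 km; running total=8339.4 km
Leg 2 bearing: y=sinΔλ·cosφ2=-0.70330708, x=cosφ1·sinφ2-sinφ1·cosφ2·cosΔλ=0.42268313; θ=atan2(y, x)=-58.9944° <0 so +360° → 301.0056° ≈ 301.0°
Leg 3: φ1=0.6765263, φ2=-0.4568766, Δφ=-1.1334029, Δλ=0.6499187 rad; a=sin²(Δφ/2)+cosφ1·cosφ2·sin²(Δλ/2)=0.3595408240; c=2·atan2(√a, √(1-a))=1.286045467; dist=6371·c=8193.396 ≈ 8193.4 km; running total=16532.8 km
Leg 3 bearing: y=sinΔλ·cosφ2=0.54305725, x=cosφ1·sinφ2-sinφ1·cosφ2·cosΔλ=-0.79131138; θ=atan2(y, x)=145.5392° ≈ 145.5°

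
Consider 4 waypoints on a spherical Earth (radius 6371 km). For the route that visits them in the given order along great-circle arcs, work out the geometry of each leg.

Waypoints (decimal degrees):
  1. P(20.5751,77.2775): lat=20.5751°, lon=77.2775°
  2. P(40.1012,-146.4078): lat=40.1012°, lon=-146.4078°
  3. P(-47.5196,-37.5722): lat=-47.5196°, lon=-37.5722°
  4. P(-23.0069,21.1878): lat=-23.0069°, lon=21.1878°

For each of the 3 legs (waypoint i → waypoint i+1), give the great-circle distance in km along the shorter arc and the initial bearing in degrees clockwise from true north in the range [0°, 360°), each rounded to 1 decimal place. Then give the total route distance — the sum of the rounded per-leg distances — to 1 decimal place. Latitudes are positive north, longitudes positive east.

Leg 1: φ1=0.3591032, φ2=0.6998980, Δφ=0.3407947, Δλ=-3.9040450 rad; a=sin²(Δφ/2)+cosφ1·cosφ2·sin²(Δλ/2)=0.6457411646; c=2·atan2(√a, √(1-a))=1.866572419; dist=6371·c=11891.933 ≈ 11891.9 km; running total=11891.9 km
Leg 1 bearing: y=sinΔλ·cosφ2=0.52831952, x=cosφ1·sinφ2-sinφ1·cosφ2·cosΔλ=0.79744375; θ=atan2(y, x)=33.5251° ≈ 33.5°
Leg 2: φ1=0.6998980, φ2=-0.8293735, Δφ=-1.5292715, Δλ=1.8995396 rad; a=sin²(Δφ/2)+cosφ1·cosφ2·sin²(Δλ/2)=0.8209177186; c=2·atan2(√a, √(1-a))=2.267685702; dist=6371·c=14447.426 ≈ 14447.4 km; running total=26339.3 km
Leg 2 bearing: y=sinΔλ·cosφ2=0.63917283, x=cosφ1·sinφ2-sinφ1·cosφ2·cosΔλ=-0.42368074; θ=atan2(y, x)=123.5387° ≈ 123.5°
Leg 3: φ1=-0.8293735, φ2=-0.4015462, Δφ=0.4278273, Δλ=1.0255555 rad; a=sin²(Δφ/2)+cosφ1·cosφ2·sin²(Δλ/2)=0.1946818180; c=2·atan2(√a, √(1-a))=0.913932405; dist=6371·c=5822.663 ≈ 5822.7 km; running total=32162.0 km
Leg 3 bearing: y=sinΔλ·cosφ2=0.78699362, x=cosφ1·sinφ2-sinφ1·cosφ2·cosΔλ=0.08811510; θ=atan2(y, x)=83.6115° ≈ 83.6°

Leg 1: dist=11891.9 km, bearing=33.5°
Leg 2: dist=14447.4 km, bearing=123.5°
Leg 3: dist=5822.7 km, bearing=83.6°
Total: 32162.0 km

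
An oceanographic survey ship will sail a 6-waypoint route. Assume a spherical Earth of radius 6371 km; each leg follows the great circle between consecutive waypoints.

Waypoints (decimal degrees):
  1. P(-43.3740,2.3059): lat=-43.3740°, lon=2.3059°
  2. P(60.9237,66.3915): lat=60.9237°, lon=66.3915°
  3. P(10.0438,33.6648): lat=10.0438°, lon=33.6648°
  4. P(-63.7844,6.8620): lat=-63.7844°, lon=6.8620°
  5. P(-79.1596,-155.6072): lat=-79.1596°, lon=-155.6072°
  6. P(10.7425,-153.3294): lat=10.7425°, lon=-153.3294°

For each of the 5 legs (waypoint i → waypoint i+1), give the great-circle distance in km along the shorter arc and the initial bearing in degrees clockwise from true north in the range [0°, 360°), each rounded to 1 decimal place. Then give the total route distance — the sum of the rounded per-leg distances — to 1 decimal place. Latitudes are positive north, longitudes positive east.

Leg 1: dist=12951.6 km, bearing=29.2°
Leg 2: dist=6259.2 km, bearing=219.8°
Leg 3: dist=8517.3 km, bearing=191.8°
Leg 4: dist=4079.5 km, bearing=185.4°
Leg 5: dist=9997.6 km, bearing=2.2°
Total: 41805.2 km

Leg 1: φ1=-0.7570191, φ2=1.0633192, Δφ=1.8203383, Δλ=1.1185047 rad; a=sin²(Δφ/2)+cosφ1·cosφ2·sin²(Δλ/2)=0.7229143974; c=2·atan2(√a, √(1-a))=2.032896280; dist=6371·c=12951.582 ≈ 12951.6 km; running total=12951.6 km
Leg 1 bearing: y=sinΔλ·cosφ2=0.43710825, x=cosφ1·sinφ2-sinφ1·cosφ2·cosΔλ=0.78113575; θ=atan2(y, x)=29.2305° ≈ 29.2°
Leg 2: φ1=1.0633192, φ2=0.1752974, Δφ=-0.8880218, Δλ=-0.5711887 rad; a=sin²(Δφ/2)+cosφ1·cosφ2·sin²(Δλ/2)=0.2225068734; c=2·atan2(√a, √(1-a))=0.982449886; dist=6371·c=6259.188 ≈ 6259.2 km; running total=19210.8 km
Leg 2 bearing: y=sinΔλ·cosφ2=-0.53234706, x=cosφ1·sinφ2-sinφ1·cosφ2·cosΔλ=-0.63921582; θ=atan2(y, x)=-140.2120° <0 so +360° → 219.7880° ≈ 219.8°
Leg 3: φ1=0.1752974, φ2=-1.1132478, Δφ=-1.2885452, Δλ=-0.4677971 rad; a=sin²(Δφ/2)+cosφ1·cosφ2·sin²(Δλ/2)=0.3841070968; c=2·atan2(√a, √(1-a))=1.336883243; dist=6371·c=8517.283 ≈ 8517.3 km; running total=27728.1 km
Leg 3 bearing: y=sinΔλ·cosφ2=-0.19919448, x=cosφ1·sinφ2-sinφ1·cosφ2·cosΔλ=-0.95215382; θ=atan2(y, x)=-168.1839° <0 so +360° → 191.8161° ≈ 191.8°
Leg 4: φ1=-1.1132478, φ2=-1.3815957, Δφ=-0.2683479, Δλ=-2.8356225 rad; a=sin²(Δφ/2)+cosφ1·cosφ2·sin²(Δλ/2)=0.0990471808; c=2·atan2(√a, √(1-a))=0.640318286; dist=6371·c=4079.468 ≈ 4079.5 km; running total=31807.6 km
Leg 4 bearing: y=sinΔλ·cosφ2=-0.05665132, x=cosφ1·sinφ2-sinφ1·cosφ2·cosΔλ=-0.59475875; θ=atan2(y, x)=-174.5589° <0 so +360° → 185.4411° ≈ 185.4°
Leg 5: φ1=-1.3815957, φ2=0.1874920, Δφ=1.5690876, Δλ=0.0397551 rad; a=sin²(Δφ/2)+cosφ1·cosφ2·sin²(Δλ/2)=0.4992186610; c=2·atan2(√a, √(1-a))=1.569233648; dist=6371·c=9997.588 ≈ 9997.6 km; running total=41805.2 km
Leg 5 bearing: y=sinΔλ·cosφ2=0.03904811, x=cosφ1·sinφ2-sinφ1·cosφ2·cosΔλ=0.99923611; θ=atan2(y, x)=2.2379° ≈ 2.2°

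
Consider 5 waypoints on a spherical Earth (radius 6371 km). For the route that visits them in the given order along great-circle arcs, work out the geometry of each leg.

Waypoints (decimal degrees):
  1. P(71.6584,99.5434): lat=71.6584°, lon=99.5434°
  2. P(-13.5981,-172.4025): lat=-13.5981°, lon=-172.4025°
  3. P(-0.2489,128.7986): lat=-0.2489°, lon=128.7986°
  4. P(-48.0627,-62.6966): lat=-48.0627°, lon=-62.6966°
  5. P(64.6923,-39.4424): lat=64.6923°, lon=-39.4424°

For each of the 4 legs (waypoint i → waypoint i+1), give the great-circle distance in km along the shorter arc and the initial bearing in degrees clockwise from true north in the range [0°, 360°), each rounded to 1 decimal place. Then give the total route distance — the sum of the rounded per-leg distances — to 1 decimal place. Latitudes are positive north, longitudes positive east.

Leg 1: φ1=1.2506750, φ2=-0.2373316, Δφ=-1.4880066, Δλ=-4.7463513 rad; a=sin²(Δφ/2)+cosφ1·cosφ2·sin²(Δλ/2)=0.6063899474; c=2·atan2(√a, √(1-a))=1.785215455; dist=6371·c=11373.608 ≈ 11373.6 km; running total=11373.6 km
Leg 1 bearing: y=sinΔλ·cosφ2=0.97140830, x=cosφ1·sinφ2-sinφ1·cosφ2·cosΔλ=-0.10531210; θ=atan2(y, x)=96.1874° ≈ 96.2°
Leg 2: φ1=-0.2373316, φ2=-0.0043441, Δφ=0.2329875, Δλ=5.2569509 rad; a=sin²(Δφ/2)+cosφ1·cosφ2·sin²(Δλ/2)=0.2477306784; c=2·atan2(√a, √(1-a))=1.041948801; dist=6371·c=6638.256 ≈ 6638.3 km; running total=18011.9 km
Leg 2 bearing: y=sinΔλ·cosφ2=-0.85534624, x=cosφ1·sinφ2-sinφ1·cosφ2·cosΔλ=0.11757364; θ=atan2(y, x)=-82.1733° <0 so +360° → 277.8267° ≈ 277.8°
Leg 3: φ1=-0.0043441, φ2=-0.8388524, Δφ=-0.8345082, Δλ=-3.3422217 rad; a=sin²(Δφ/2)+cosφ1·cosφ2·sin²(Δλ/2)=0.8258369020; c=2·atan2(√a, √(1-a))=2.280585408; dist=6371·c=14529.610 ≈ 14529.6 km; running total=32541.5 km
Leg 3 bearing: y=sinΔλ·cosφ2=0.13318611, x=cosφ1·sinφ2-sinφ1·cosφ2·cosΔλ=-0.74671461; θ=atan2(y, x)=169.8869° ≈ 169.9°
Leg 4: φ1=-0.8388524, φ2=1.1290936, Δφ=1.9679460, Δλ=0.4058624 rad; a=sin²(Δφ/2)+cosφ1·cosφ2·sin²(Δλ/2)=0.7050001914; c=2·atan2(√a, √(1-a))=1.993250809; dist=6371·c=12699.001 ≈ 12699.0 km; running total=45240.5 km
Leg 4 bearing: y=sinΔλ·cosφ2=0.16877364, x=cosφ1·sinφ2-sinφ1·cosφ2·cosΔλ=0.89633428; θ=atan2(y, x)=10.6636° ≈ 10.7°

Leg 1: dist=11373.6 km, bearing=96.2°
Leg 2: dist=6638.3 km, bearing=277.8°
Leg 3: dist=14529.6 km, bearing=169.9°
Leg 4: dist=12699.0 km, bearing=10.7°
Total: 45240.5 km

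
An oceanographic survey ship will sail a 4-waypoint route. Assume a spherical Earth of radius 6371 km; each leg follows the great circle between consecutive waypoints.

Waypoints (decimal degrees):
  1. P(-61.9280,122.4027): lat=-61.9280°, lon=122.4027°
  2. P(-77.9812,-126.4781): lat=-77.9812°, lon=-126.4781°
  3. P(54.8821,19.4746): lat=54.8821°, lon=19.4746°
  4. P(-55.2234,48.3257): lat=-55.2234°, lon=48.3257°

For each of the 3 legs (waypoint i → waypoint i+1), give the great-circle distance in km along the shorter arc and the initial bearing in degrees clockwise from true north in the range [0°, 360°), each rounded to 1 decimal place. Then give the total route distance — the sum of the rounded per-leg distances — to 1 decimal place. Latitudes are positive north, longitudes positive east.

Leg 1: φ1=-1.0808475, φ2=-1.3610287, Δφ=-0.2801812, Δλ=-4.3437894 rad; a=sin²(Δφ/2)+cosφ1·cosφ2·sin²(Δλ/2)=0.0861458664; c=2·atan2(√a, √(1-a))=0.595784959; dist=6371·c=3795.746 ≈ 3795.7 km; running total=3795.7 km
Leg 1 bearing: y=sinΔλ·cosφ2=0.19424624, x=cosφ1·sinφ2-sinφ1·cosφ2·cosΔλ=-0.52646693; θ=atan2(y, x)=159.7479° ≈ 159.7°
Leg 2: φ1=-1.3610287, φ2=0.9578733, Δφ=2.3189020, Δλ=2.5473552 rad; a=sin²(Δφ/2)+cosφ1·cosφ2·sin²(Δλ/2)=0.9496465338; c=2·atan2(√a, √(1-a))=2.688946733; dist=6371·c=17131.280 ≈ 17131.3 km; running total=20927.0 km
Leg 2 bearing: y=sinΔλ·cosφ2=0.32207537, x=cosφ1·sinφ2-sinφ1·cosφ2·cosΔλ=-0.29587064; θ=atan2(y, x)=132.5718° ≈ 132.6°
Leg 3: φ1=0.9578733, φ2=-0.9638302, Δφ=-1.9217035, Δλ=0.5035467 rad; a=sin²(Δφ/2)+cosφ1·cosφ2·sin²(Δλ/2)=0.6922383575; c=2·atan2(√a, √(1-a))=1.965437226; dist=6371·c=12521.801 ≈ 12521.8 km; running total=33448.8 km
Leg 3 bearing: y=sinΔλ·cosφ2=0.27522744, x=cosφ1·sinφ2-sinφ1·cosφ2·cosΔλ=-0.88115124; θ=atan2(y, x)=162.6538° ≈ 162.7°

Leg 1: dist=3795.7 km, bearing=159.7°
Leg 2: dist=17131.3 km, bearing=132.6°
Leg 3: dist=12521.8 km, bearing=162.7°
Total: 33448.8 km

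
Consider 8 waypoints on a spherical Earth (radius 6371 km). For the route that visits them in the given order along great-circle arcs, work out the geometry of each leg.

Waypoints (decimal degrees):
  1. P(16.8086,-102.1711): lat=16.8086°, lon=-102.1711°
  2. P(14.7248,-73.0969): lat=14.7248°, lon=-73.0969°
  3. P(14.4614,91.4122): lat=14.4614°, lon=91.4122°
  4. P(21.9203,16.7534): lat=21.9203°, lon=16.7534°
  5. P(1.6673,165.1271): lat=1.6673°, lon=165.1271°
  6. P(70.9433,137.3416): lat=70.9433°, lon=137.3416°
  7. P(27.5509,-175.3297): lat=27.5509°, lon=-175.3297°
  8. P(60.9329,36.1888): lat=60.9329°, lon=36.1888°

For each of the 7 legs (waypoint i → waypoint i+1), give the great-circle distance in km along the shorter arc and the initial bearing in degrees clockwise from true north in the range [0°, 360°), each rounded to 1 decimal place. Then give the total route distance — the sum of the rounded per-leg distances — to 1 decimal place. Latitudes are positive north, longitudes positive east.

Leg 1: φ1=0.2933654, φ2=0.2569962, Δφ=-0.0363692, Δλ=0.5074405 rad; a=sin²(Δφ/2)+cosφ1·cosφ2·sin²(Δλ/2)=0.0586624850; c=2·atan2(√a, √(1-a))=0.489272448; dist=6371·c=3117.155 ≈ 3117.2 km; running total=3117.2 km
Leg 1 bearing: y=sinΔλ·cosφ2=0.46998249, x=cosφ1·sinφ2-sinφ1·cosφ2·cosΔλ=-0.00111920; θ=atan2(y, x)=90.1364° ≈ 90.1°
Leg 2: φ1=0.2569962, φ2=0.2523990, Δφ=-0.0045972, Δλ=2.8712254 rad; a=sin²(Δφ/2)+cosφ1·cosφ2·sin²(Δλ/2)=0.9195093430; c=2·atan2(√a, √(1-a))=2.566273487; dist=6371·c=16349.728 ≈ 16349.7 km; running total=19466.9 km
Leg 2 bearing: y=sinΔλ·cosφ2=0.25862302, x=cosφ1·sinφ2-sinφ1·cosφ2·cosΔλ=0.47870845; θ=atan2(y, x)=28.3802° ≈ 28.4°
Leg 3: φ1=0.2523990, φ2=0.3825814, Δφ=0.1301824, Δλ=-1.3030419 rad; a=sin²(Δφ/2)+cosφ1·cosφ2·sin²(Δλ/2)=0.3345547642; c=2·atan2(√a, √(1-a))=1.233549281; dist=6371·c=7858.942 ≈ 7858.9 km; running total=27325.8 km
Leg 3 bearing: y=sinΔλ·cosφ2=-0.89464756, x=cosφ1·sinφ2-sinφ1·cosφ2·cosΔλ=0.30019533; θ=atan2(y, x)=-71.4510° <0 so +360° → 288.5490° ≈ 288.5°
Leg 4: φ1=0.3825814, φ2=0.0290999, Δφ=-0.3534815, Δλ=2.5896096 rad; a=sin²(Δφ/2)+cosφ1·cosφ2·sin²(Δλ/2)=0.8893654721; c=2·atan2(√a, √(1-a))=2.463436739; dist=6371·c=15694.555 ≈ 15694.6 km; running total=43020.4 km
Leg 4 bearing: y=sinΔλ·cosφ2=0.52415481, x=cosφ1·sinφ2-sinφ1·cosφ2·cosΔλ=0.34473157; θ=atan2(y, x)=56.6675° ≈ 56.7°
Leg 5: φ1=0.0290999, φ2=1.2381942, Δφ=1.2090943, Δλ=-0.4849485 rad; a=sin²(Δφ/2)+cosφ1·cosφ2·sin²(Δλ/2)=0.3418818098; c=2·atan2(√a, √(1-a))=1.249036692; dist=6371·c=7957.613 ≈ 7957.6 km; running total=50978.0 km
Leg 5 bearing: y=sinΔλ·cosφ2=-0.15220386, x=cosφ1·sinφ2-sinφ1·cosφ2·cosΔλ=0.93639123; θ=atan2(y, x)=-9.2323° <0 so +360° → 350.7677° ≈ 350.8°
Leg 6: φ1=1.2381942, φ2=0.4808539, Δφ=-0.7573403, Δλ=-5.4571437 rad; a=sin²(Δφ/2)+cosφ1·cosφ2·sin²(Δλ/2)=0.1833032814; c=2·atan2(√a, √(1-a))=0.884865694; dist=6371·c=5637.479 ≈ 5637.5 km; running total=56615.5 km
Leg 6 bearing: y=sinΔλ·cosφ2=0.65187658, x=cosφ1·sinφ2-sinφ1·cosφ2·cosΔλ=-0.41697683; θ=atan2(y, x)=122.6053° ≈ 122.6°
Leg 7: φ1=0.4808539, φ2=1.0634797, Δφ=0.5826258, Δλ=3.6916943 rad; a=sin²(Δφ/2)+cosφ1·cosφ2·sin²(Δλ/2)=0.4814565519; c=2·atan2(√a, √(1-a))=1.533700924; dist=6371·c=9771.209 ≈ 9771.2 km; running total=66386.7 km
Leg 7 bearing: y=sinΔλ·cosφ2=-0.25398108, x=cosφ1·sinφ2-sinφ1·cosφ2·cosΔλ=0.96649789; θ=atan2(y, x)=-14.7236° <0 so +360° → 345.2764° ≈ 345.3°

Leg 1: dist=3117.2 km, bearing=90.1°
Leg 2: dist=16349.7 km, bearing=28.4°
Leg 3: dist=7858.9 km, bearing=288.5°
Leg 4: dist=15694.6 km, bearing=56.7°
Leg 5: dist=7957.6 km, bearing=350.8°
Leg 6: dist=5637.5 km, bearing=122.6°
Leg 7: dist=9771.2 km, bearing=345.3°
Total: 66386.7 km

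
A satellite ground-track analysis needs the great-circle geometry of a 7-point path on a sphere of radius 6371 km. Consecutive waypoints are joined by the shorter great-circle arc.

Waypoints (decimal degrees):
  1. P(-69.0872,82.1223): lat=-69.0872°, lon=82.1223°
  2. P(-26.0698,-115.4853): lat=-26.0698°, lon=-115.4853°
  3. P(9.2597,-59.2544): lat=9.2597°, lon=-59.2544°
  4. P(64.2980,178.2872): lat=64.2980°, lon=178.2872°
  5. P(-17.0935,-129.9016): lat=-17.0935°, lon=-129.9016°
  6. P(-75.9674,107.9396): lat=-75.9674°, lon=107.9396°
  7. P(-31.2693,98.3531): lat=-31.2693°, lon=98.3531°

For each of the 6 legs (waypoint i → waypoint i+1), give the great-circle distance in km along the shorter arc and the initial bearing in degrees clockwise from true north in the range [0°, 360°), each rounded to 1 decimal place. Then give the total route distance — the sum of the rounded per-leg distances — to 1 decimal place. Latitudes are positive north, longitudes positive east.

Leg 1: dist=9338.0 km, bearing=164.1°
Leg 2: dist=7231.5 km, bearing=64.8°
Leg 3: dist=10548.0 km, bearing=338.5°
Leg 4: dist=10062.1 km, bearing=131.3°
Leg 5: dist=8972.2 km, bearing=192.0°
Leg 6: dist=4996.4 km, bearing=348.4°
Total: 51148.2 km

Leg 1: φ1=-1.2057991, φ2=-0.4550038, Δφ=0.7507953, Δλ=-3.4489032 rad; a=sin²(Δφ/2)+cosφ1·cosφ2·sin²(Δλ/2)=0.4475467383; c=2·atan2(√a, √(1-a))=1.465696421; dist=6371·c=9337.952 ≈ 9338.0 km; running total=9338.0 km
Leg 1 bearing: y=sinΔλ·cosφ2=0.27172015, x=cosφ1·sinφ2-sinφ1·cosφ2·cosΔλ=-0.95664141; θ=atan2(y, x)=164.1436° ≈ 164.1°
Leg 2: φ1=-0.4550038, φ2=0.1616123, Δφ=0.6166161, Δλ=0.9814143 rad; a=sin²(Δφ/2)+cosφ1·cosφ2·sin²(Δλ/2)=0.2889627164; c=2·atan2(√a, √(1-a))=1.135063830; dist=6371·c=7231.492 ≈ 7231.5 km; running total=16569.5 km
Leg 2 bearing: y=sinΔλ·cosφ2=0.82045201, x=cosφ1·sinφ2-sinφ1·cosφ2·cosΔλ=0.38563137; θ=atan2(y, x)=64.8254° ≈ 64.8°
Leg 3: φ1=0.1616123, φ2=1.1222118, Δφ=0.9605995, Δλ=4.1458830 rad; a=sin²(Δφ/2)+cosφ1·cosφ2·sin²(Δλ/2)=0.5423667757; c=2·atan2(√a, √(1-a))=1.655631602; dist=6371·c=10548.029 ≈ 10548.0 km; running total=27117.5 km
Leg 3 bearing: y=sinΔλ·cosφ2=-0.36593998, x=cosφ1·sinφ2-sinφ1·cosφ2·cosΔλ=0.92677298; θ=atan2(y, x)=-21.5468° <0 so +360° → 338.4532° ≈ 338.5°
Leg 4: φ1=1.1222118, φ2=-0.2983379, Δφ=-1.4205497, Δλ=-5.3789093 rad; a=sin²(Δφ/2)+cosφ1·cosφ2·sin²(Δλ/2)=0.5042819566; c=2·atan2(√a, √(1-a))=1.579360345; dist=6371·c=10062.105 ≈ 10062.1 km; running total=37179.6 km
Leg 4 bearing: y=sinΔλ·cosφ2=0.75125827, x=cosφ1·sinφ2-sinφ1·cosφ2·cosΔλ=-0.65995278; θ=atan2(y, x)=131.2981° ≈ 131.3°
Leg 5: φ1=-0.2983379, φ2=-1.3258813, Δφ=-1.0275434, Δλ=4.1511120 rad; a=sin²(Δφ/2)+cosφ1·cosφ2·sin²(Δλ/2)=0.4190997925; c=2·atan2(√a, √(1-a))=1.408281491; dist=6371·c=8972.161 ≈ 8972.2 km; running total=46151.8 km
Leg 5 bearing: y=sinΔλ·cosφ2=-0.20527264, x=cosφ1·sinφ2-sinφ1·cosφ2·cosΔλ=-0.96523767; θ=atan2(y, x)=-167.9940° <0 so +360° → 192.0060° ≈ 192.0°
Leg 6: φ1=-1.3258813, φ2=-0.5457522, Δφ=0.7801290, Δλ=-0.1673160 rad; a=sin²(Δφ/2)+cosφ1·cosφ2·sin²(Δλ/2)=0.1460357024; c=2·atan2(√a, √(1-a))=0.784235266; dist=6371·c=4996.363 ≈ 4996.4 km; running total=51148.2 km
Leg 6 bearing: y=sinΔλ·cosφ2=-0.14234485, x=cosφ1·sinφ2-sinφ1·cosφ2·cosΔλ=0.69179119; θ=atan2(y, x)=-11.6271° <0 so +360° → 348.3729° ≈ 348.4°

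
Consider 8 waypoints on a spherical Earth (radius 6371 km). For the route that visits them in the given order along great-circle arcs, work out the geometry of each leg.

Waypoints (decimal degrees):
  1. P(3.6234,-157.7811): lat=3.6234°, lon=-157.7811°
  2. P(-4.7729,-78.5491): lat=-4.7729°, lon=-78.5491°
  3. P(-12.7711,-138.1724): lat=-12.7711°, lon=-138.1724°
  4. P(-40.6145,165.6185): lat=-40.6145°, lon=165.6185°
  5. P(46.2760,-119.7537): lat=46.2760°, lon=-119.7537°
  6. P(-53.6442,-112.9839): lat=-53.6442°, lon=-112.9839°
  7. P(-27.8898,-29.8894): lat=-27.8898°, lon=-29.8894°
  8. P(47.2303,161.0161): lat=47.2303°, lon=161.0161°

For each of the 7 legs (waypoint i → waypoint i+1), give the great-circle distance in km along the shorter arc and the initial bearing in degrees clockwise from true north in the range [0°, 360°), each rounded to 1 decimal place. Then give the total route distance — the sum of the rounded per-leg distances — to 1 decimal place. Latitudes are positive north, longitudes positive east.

Leg 1: dist=8850.9 km, bearing=95.5°
Leg 2: dist=6598.9 km, bearing=258.0°
Leg 3: dist=6254.2 km, bearing=229.4°
Leg 4: dist=12159.3 km, bearing=44.9°
Leg 5: dist=11129.1 km, bearing=175.9°
Leg 6: dist=7106.9 km, bearing=102.3°
Leg 7: dist=17664.9 km, bearing=339.1°
Total: 69764.2 km

Leg 1: φ1=0.0632403, φ2=-0.0833028, Δφ=-0.1465431, Δλ=1.3828593 rad; a=sin²(Δφ/2)+cosφ1·cosφ2·sin²(Δλ/2)=0.4097229399; c=2·atan2(√a, √(1-a))=1.389246525; dist=6371·c=8850.890 ≈ 8850.9 km; running total=8850.9 km
Leg 1 bearing: y=sinΔλ·cosφ2=0.97898514, x=cosφ1·sinφ2-sinφ1·cosφ2·cosΔλ=-0.09480671; θ=atan2(y, x)=95.5314° ≈ 95.5°
Leg 2: φ1=-0.0833028, φ2=-0.2228977, Δφ=-0.1395949, Δλ=-1.0406229 rad; a=sin²(Δφ/2)+cosφ1·cosφ2·sin²(Δλ/2)=0.2450719725; c=2·atan2(√a, √(1-a))=1.035778872; dist=6371·c=6598.947 ≈ 6598.9 km; running total=15449.8 km
Leg 2 bearing: y=sinΔλ·cosφ2=-0.84137655, x=cosφ1·sinφ2-sinφ1·cosφ2·cosΔλ=-0.17925486; θ=atan2(y, x)=-102.0270° <0 so +360° → 257.9730° ≈ 258.0°
Leg 3: φ1=-0.2228977, φ2=-0.7088567, Δφ=-0.4859590, Δλ=5.3021514 rad; a=sin²(Δφ/2)+cosφ1·cosφ2·sin²(Δλ/2)=0.2221783100; c=2·atan2(√a, √(1-a))=0.981659729; dist=6371·c=6254.154 ≈ 6254.2 km; running total=21704.0 km
Leg 3 bearing: y=sinΔλ·cosφ2=-0.63087285, x=cosφ1·sinφ2-sinφ1·cosφ2·cosΔλ=-0.54153475; θ=atan2(y, x)=-130.6425° <0 so +360° → 229.3575° ≈ 229.4°
Leg 4: φ1=-0.7088567, φ2=0.8076686, Δφ=1.5165253, Δλ=-4.9806845 rad; a=sin²(Δφ/2)+cosφ1·cosφ2·sin²(Δλ/2)=0.6656757327; c=2·atan2(√a, √(1-a))=1.908531927; dist=6371·c=12159.257 ≈ 12159.3 km; running total=33863.3 km
Leg 4 bearing: y=sinΔλ·cosφ2=0.66645744, x=cosφ1·sinφ2-sinφ1·cosφ2·cosΔλ=0.66786277; θ=atan2(y, x)=44.9397° ≈ 44.9°
Leg 5: φ1=0.8076686, φ2=-0.9362679, Δφ=-1.7439365, Δλ=0.1181553 rad; a=sin²(Δφ/2)+cosφ1·cosφ2·sin²(Δλ/2)=0.5875665727; c=2·atan2(√a, √(1-a))=1.746837329; dist=6371·c=11129.101 ≈ 11129.1 km; running total=44992.4 km
Leg 5 bearing: y=sinΔλ·cosφ2=0.06987934, x=cosφ1·sinφ2-sinφ1·cosφ2·cosΔλ=-0.98206174; θ=atan2(y, x)=175.9299° ≈ 175.9°
Leg 6: φ1=-0.9362679, φ2=-0.4867688, Δφ=0.4494991, Δλ=1.4502726 rad; a=sin²(Δφ/2)+cosφ1·cosφ2·sin²(Δλ/2)=0.2801419703; c=2·atan2(√a, √(1-a))=1.115513822; dist=6371·c=7106.939 ≈ 7106.9 km; running total=52099.3 km
Leg 6 bearing: y=sinΔλ·cosφ2=0.87743731, x=cosφ1·sinφ2-sinφ1·cosφ2·cosΔλ=-0.19171218; θ=atan2(y, x)=102.3249° ≈ 102.3°
Leg 7: φ1=-0.4867688, φ2=0.8243242, Δφ=1.3110931, Δλ=3.3319295 rad; a=sin²(Δφ/2)+cosφ1·cosφ2·sin²(Δλ/2)=0.9663640822; c=2·atan2(√a, √(1-a))=2.772702654; dist=6371·c=17664.889 ≈ 17664.9 km; running total=69764.2 km
Leg 7 bearing: y=sinΔλ·cosφ2=-0.12846987, x=cosφ1·sinφ2-sinφ1·cosφ2·cosΔλ=0.33691789; θ=atan2(y, x)=-20.8723° <0 so +360° → 339.1277° ≈ 339.1°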